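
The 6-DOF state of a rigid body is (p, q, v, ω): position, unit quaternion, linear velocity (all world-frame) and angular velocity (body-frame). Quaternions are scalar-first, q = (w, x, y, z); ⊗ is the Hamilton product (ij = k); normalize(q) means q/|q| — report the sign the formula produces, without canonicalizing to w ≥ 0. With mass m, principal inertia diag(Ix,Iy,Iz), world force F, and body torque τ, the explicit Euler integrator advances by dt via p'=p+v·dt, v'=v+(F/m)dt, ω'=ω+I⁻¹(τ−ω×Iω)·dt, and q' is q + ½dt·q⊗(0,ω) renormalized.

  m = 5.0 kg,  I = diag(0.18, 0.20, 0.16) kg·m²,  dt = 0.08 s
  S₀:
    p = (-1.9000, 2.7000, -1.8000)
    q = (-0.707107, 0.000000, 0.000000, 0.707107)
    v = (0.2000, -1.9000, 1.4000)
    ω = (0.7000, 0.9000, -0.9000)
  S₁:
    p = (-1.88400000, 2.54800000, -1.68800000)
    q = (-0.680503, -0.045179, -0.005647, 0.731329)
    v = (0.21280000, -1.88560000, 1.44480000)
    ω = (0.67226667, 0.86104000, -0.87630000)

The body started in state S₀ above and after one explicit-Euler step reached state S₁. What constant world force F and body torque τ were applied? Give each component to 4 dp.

ω₁ − ω₀ = (-0.02773333, -0.03896000, 0.02370000)
gyro term ω₀×Iω₀ = (0.0324, -0.0126, 0.0126)
I·α + gyro = (-0.0300, -0.1100, 0.0600)
velocity change Δv = (0.01280000, 0.01440000, 0.04480000)
m·(v₁−v₀)/dt = (0.8000, 0.9000, 2.8000)

F = (0.8000, 0.9000, 2.8000)
τ = (-0.0300, -0.1100, 0.0600)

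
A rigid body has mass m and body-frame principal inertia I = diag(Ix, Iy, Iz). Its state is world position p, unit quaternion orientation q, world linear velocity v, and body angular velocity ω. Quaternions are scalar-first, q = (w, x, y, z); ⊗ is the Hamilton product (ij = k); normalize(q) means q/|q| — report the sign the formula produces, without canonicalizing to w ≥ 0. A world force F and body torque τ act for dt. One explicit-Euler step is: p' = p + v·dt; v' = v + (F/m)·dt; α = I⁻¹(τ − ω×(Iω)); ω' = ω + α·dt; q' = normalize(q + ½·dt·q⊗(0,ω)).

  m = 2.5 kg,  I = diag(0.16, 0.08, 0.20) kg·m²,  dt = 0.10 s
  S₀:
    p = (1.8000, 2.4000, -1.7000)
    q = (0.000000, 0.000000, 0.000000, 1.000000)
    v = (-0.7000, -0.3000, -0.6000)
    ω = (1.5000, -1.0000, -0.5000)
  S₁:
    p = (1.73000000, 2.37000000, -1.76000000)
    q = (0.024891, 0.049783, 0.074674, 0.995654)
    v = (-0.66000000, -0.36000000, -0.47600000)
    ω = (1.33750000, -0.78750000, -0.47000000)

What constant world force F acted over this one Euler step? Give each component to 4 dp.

F = (1.0000, -1.5000, 3.1000)

v₁ − v₀ = (0.04000000, -0.06000000, 0.12400000)
F = m·Δv/dt = (1.0000, -1.5000, 3.1000)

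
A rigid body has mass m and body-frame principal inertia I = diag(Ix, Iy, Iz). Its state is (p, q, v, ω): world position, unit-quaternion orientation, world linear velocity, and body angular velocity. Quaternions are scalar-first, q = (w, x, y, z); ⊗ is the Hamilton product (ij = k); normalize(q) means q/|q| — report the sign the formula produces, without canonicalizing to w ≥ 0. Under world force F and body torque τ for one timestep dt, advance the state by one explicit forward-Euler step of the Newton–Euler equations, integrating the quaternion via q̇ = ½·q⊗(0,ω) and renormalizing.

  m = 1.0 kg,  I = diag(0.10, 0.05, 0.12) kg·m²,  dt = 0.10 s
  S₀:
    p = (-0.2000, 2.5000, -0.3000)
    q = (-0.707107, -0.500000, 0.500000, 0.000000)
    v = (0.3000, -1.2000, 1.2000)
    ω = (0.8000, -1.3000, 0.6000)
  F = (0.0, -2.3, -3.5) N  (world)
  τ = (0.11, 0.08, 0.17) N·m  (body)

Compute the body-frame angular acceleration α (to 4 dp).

precession coupling ω×(Iω) = (-0.0546, -0.0096, 0.0520)
(τ − ω×Iω)/I = (1.6460, 1.7920, 0.9833)

α = (1.6460, 1.7920, 0.9833)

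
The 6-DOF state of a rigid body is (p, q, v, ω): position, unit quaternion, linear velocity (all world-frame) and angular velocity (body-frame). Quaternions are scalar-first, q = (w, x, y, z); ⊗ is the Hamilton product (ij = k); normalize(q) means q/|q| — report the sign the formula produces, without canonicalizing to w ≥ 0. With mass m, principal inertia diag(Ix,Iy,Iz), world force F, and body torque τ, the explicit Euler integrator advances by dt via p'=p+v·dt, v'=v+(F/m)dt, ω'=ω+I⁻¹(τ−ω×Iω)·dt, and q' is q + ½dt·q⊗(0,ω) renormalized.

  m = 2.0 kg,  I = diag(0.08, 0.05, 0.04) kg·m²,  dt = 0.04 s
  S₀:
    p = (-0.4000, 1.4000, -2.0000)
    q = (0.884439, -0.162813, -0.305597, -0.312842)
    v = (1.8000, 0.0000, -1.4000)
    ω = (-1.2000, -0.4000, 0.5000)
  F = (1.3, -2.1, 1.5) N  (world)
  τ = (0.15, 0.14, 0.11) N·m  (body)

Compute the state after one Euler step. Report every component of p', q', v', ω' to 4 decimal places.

p' = (-0.3280, 1.4000, -2.0560)
q' = (0.8809, -0.1895, -0.3034, -0.3099)
v' = (1.8260, -0.0420, -1.3700)
ω' = (-1.1260, -0.2688, 0.6244)

gyro term ω×Iω = (0.0020, -0.0240, -0.0144)
angular accel α = (1.8500, 3.2800, 3.1100)
ω' = ω + α·dt = (-1.1260, -0.2688, 0.6244)
Hamilton product q⊗(0,ω) = (-0.1611934, -1.3392621, 0.1030413, 0.1406283)
q + ½dt·q⊗(0,ω), renormalized = (0.8809, -0.1895, -0.3034, -0.3099)
linear accel F/m = (0.6500, -1.0500, 0.7500)
p' = p + v·dt = (-0.3280, 1.4000, -2.0560)
v' = v + a·dt = (1.8260, -0.0420, -1.3700)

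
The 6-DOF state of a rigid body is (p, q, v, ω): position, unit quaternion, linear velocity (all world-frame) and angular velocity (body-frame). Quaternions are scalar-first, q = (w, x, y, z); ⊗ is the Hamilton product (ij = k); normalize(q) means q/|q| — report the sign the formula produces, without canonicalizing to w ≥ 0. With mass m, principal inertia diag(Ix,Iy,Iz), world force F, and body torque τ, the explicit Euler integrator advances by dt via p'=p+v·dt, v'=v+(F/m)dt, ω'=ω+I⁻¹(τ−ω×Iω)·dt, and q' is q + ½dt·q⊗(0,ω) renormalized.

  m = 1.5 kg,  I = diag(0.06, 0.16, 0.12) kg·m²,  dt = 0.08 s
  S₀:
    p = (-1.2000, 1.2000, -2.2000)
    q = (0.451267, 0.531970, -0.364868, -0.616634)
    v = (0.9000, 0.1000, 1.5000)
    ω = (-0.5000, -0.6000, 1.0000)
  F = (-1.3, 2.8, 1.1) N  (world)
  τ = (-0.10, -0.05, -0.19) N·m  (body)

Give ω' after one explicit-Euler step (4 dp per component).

ω' = (-0.6653, -0.6400, 0.8533)

gyro term ω×Iω = (0.0240, 0.0300, 0.0300)
angular accel α = (-2.0667, -0.5000, -1.8333)
ω + α·dt = (-0.6653, -0.6400, 0.8533)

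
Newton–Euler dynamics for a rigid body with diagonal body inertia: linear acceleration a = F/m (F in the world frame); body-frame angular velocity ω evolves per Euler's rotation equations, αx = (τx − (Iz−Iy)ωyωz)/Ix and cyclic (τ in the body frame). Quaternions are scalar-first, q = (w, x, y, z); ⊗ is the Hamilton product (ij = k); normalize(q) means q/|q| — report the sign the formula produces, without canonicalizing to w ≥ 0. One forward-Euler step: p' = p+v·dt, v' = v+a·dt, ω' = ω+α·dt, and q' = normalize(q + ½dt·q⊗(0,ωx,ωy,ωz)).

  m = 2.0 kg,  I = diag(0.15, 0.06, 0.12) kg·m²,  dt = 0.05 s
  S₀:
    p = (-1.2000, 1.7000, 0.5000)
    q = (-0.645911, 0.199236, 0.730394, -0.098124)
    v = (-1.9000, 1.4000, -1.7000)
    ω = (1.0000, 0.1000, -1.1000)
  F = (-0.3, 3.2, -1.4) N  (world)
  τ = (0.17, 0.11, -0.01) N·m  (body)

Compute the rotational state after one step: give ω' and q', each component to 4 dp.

α = I⁻¹(τ − ω×Iω) = (1.1773, 2.3833, -0.0083)
new body rate ω' = (1.0589, 0.2192, -1.1004)
2q̇ = q⊗(0,ω) = (-0.3802118, -1.4395320, 0.0564445, 0.0000317)
updated quaternion q' = (-0.6550, 0.1631, 0.7313, -0.0981)

ω' = (1.0589, 0.2192, -1.1004)
q' = (-0.6550, 0.1631, 0.7313, -0.0981)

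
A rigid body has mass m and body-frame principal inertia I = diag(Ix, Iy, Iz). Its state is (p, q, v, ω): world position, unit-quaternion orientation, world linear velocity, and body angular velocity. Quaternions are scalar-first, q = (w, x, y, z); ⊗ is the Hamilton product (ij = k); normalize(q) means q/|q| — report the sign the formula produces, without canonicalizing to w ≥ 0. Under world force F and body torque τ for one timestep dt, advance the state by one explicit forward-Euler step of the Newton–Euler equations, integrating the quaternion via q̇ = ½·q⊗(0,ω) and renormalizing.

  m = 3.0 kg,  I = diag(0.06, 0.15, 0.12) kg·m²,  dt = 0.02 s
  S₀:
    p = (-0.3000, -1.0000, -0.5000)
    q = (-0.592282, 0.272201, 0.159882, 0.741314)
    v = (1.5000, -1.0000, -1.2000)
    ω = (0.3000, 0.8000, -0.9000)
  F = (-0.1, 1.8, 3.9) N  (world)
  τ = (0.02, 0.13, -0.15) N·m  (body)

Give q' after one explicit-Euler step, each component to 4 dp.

q' = (-0.5877, 0.2630, 0.1598, 0.7483)

2q̇ = q⊗(0,ω) = (0.4576167, -0.9146296, -0.0064505, 0.7028500)
q' = normalize(q + ½dt·q⊗(0,ω)) = (-0.5877, 0.2630, 0.1598, 0.7483)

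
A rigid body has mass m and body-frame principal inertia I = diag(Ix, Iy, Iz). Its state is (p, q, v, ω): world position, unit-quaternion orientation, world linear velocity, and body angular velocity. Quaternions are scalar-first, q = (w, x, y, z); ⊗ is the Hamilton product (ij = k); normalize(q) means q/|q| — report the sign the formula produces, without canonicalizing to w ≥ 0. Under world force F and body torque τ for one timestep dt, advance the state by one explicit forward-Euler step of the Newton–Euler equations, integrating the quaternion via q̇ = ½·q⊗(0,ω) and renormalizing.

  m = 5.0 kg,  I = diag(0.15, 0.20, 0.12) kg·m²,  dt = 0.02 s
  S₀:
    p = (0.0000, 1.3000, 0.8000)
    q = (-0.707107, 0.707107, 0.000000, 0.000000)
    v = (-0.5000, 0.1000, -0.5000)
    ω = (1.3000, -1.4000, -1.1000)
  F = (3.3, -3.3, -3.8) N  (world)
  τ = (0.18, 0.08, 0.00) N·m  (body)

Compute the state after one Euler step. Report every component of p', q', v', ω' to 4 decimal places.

p' = (-0.0100, 1.3020, 0.7900)
q' = (-0.7161, 0.6977, 0.0177, -0.0021)
v' = (-0.4868, 0.0868, -0.5152)
ω' = (1.3404, -1.3877, -1.0848)

ω×(Iω) gyroscopic = (-0.1232, -0.0429, -0.0910)
(τ − ω×Iω)/I = (2.0213, 0.6145, 0.7583)
ω' = ω + α·dt = (1.3404, -1.3877, -1.0848)
2q̇ = q⊗(0,ω) = (-0.9192391, -0.9192391, 1.7677675, -0.2121321)
q' = normalize(q + ½dt·q⊗(0,ω)) = (-0.7161, 0.6977, 0.0177, -0.0021)
a = F/m = (0.6600, -0.6600, -0.7600)
new position p' = (-0.0100, 1.3020, 0.7900)
new velocity v' = (-0.4868, 0.0868, -0.5152)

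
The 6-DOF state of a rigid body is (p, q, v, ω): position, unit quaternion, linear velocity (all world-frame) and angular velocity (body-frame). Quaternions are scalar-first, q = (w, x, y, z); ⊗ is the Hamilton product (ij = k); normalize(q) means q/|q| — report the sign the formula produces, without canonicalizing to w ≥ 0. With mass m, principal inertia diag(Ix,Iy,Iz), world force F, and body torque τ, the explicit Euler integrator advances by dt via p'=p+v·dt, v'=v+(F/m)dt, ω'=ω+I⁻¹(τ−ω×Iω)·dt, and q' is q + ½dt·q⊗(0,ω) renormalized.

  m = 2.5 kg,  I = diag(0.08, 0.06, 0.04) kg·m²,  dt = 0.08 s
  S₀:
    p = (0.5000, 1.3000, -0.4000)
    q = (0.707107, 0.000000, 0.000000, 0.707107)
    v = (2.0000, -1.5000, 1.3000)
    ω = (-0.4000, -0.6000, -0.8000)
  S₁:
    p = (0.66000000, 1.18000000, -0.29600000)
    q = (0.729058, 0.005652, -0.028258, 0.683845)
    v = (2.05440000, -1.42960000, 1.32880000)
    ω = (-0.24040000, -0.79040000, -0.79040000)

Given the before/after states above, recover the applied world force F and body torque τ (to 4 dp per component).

velocity change Δv = (0.05440000, 0.07040000, 0.02880000)
m·(v₁−v₀)/dt = (1.7000, 2.2000, 0.9000)
rate change Δω = (0.15960000, -0.19040000, 0.00960000)
precession coupling = (-0.0096, 0.0128, -0.0048)
applied torque τ = (0.1500, -0.1300, 0.0000)

F = (1.7000, 2.2000, 0.9000)
τ = (0.1500, -0.1300, 0.0000)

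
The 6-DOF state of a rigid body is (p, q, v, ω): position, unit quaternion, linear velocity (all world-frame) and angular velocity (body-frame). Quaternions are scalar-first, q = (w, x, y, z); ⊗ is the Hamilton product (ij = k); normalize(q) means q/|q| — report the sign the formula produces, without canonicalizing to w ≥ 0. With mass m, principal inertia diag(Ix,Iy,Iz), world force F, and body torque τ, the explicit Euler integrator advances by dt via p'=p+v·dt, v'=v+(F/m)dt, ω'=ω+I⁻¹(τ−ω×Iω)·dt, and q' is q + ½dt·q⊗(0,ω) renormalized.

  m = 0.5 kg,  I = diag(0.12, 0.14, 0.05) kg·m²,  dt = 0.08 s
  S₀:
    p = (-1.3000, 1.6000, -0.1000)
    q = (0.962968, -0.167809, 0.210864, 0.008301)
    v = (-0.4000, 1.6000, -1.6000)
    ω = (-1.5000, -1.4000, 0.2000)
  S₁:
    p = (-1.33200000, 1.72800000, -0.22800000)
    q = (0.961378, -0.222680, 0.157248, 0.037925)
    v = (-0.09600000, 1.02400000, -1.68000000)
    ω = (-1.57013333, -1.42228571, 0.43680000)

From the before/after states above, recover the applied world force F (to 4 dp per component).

v₁ − v₀ = (0.30400000, -0.57600000, -0.08000000)
applied force F = (1.9000, -3.6000, -0.5000)

F = (1.9000, -3.6000, -0.5000)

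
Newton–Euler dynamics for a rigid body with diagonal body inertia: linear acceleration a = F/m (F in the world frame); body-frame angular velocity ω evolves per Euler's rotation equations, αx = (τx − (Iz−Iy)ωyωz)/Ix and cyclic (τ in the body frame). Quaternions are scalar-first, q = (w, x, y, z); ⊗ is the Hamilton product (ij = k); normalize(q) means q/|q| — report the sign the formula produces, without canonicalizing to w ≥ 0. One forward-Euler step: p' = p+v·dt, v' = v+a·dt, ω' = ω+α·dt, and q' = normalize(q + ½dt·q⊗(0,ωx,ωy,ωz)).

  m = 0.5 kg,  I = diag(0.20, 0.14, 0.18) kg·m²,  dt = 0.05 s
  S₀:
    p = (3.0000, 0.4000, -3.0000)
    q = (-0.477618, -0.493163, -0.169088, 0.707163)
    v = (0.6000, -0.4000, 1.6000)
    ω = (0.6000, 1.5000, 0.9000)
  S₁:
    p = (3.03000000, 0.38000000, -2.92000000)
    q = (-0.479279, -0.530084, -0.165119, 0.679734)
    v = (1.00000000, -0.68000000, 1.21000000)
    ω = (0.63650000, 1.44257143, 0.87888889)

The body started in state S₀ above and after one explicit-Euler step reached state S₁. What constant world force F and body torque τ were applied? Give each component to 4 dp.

v₁ − v₀ = (0.40000000, -0.28000000, -0.39000000)
F = m·Δv/dt = (4.0000, -2.8000, -3.9000)
ω₁ − ω₀ = (0.03650000, -0.05742857, -0.02111111)
I·α + gyro = (0.2000, -0.1500, -0.1300)

F = (4.0000, -2.8000, -3.9000)
τ = (0.2000, -0.1500, -0.1300)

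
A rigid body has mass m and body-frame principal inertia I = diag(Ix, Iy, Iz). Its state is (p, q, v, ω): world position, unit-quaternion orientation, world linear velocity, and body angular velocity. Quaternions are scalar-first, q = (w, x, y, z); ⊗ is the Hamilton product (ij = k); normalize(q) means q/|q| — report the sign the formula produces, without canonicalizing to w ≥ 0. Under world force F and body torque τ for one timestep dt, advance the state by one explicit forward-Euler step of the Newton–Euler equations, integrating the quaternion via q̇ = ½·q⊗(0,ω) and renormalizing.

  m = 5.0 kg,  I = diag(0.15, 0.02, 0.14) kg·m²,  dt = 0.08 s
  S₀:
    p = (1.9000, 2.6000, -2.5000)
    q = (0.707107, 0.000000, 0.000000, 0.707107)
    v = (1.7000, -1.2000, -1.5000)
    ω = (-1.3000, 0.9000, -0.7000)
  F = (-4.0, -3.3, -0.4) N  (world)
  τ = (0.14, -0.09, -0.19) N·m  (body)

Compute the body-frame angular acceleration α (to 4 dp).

α = (1.4373, -4.9550, -2.4436)

precession coupling ω×(Iω) = (-0.0756, 0.0091, 0.1521)
α = I⁻¹(τ − ω×Iω) = (1.4373, -4.9550, -2.4436)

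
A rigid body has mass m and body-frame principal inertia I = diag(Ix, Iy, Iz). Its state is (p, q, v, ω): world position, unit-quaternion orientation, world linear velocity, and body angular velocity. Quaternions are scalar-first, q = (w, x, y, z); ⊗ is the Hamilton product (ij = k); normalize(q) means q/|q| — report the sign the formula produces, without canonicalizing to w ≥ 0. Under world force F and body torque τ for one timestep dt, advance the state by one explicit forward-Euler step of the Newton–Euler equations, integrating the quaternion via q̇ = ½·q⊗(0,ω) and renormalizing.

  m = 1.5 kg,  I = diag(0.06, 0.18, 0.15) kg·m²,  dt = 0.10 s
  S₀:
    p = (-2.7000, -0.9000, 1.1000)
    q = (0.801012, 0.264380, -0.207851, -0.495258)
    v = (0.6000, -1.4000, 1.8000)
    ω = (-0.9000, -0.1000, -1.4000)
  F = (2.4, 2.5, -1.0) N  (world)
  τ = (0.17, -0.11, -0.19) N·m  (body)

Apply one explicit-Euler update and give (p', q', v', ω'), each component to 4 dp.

p' = p + v·dt = (-2.6400, -1.0400, 1.2800)
v + (F/m)dt = (0.7600, -1.2333, 1.7333)
ω×(Iω) gyroscopic = (-0.0042, -0.1134, 0.0108)
angular accel α = (2.9033, 0.0189, -1.3387)
ω' = ω + α·dt = (-0.6097, -0.0981, -1.5339)
2q̇ = q⊗(0,ω) = (-0.4762043, -0.4794452, 0.7357630, -1.3349207)
q + ½dt·q⊗(0,ω), renormalized = (0.7745, 0.2396, -0.1705, -0.5601)

p' = (-2.6400, -1.0400, 1.2800)
q' = (0.7745, 0.2396, -0.1705, -0.5601)
v' = (0.7600, -1.2333, 1.7333)
ω' = (-0.6097, -0.0981, -1.5339)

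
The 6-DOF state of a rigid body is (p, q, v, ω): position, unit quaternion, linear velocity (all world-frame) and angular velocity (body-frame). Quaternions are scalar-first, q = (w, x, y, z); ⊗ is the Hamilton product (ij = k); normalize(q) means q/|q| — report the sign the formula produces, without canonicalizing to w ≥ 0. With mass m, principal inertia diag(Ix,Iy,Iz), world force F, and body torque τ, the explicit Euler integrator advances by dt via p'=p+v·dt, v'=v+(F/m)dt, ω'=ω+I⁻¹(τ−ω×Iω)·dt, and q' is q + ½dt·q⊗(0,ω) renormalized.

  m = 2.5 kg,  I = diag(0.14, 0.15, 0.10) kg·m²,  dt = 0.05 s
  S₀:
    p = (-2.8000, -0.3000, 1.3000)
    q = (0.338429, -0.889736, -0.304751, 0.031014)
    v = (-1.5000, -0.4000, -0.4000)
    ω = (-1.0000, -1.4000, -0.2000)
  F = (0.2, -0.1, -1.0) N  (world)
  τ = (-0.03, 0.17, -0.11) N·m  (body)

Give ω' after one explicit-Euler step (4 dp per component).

gyro term ω×Iω = (-0.0140, 0.0080, 0.0140)
angular accel α = (-0.1143, 1.0800, -1.2400)
new body rate ω' = (-1.0057, -1.3460, -0.2620)

ω' = (-1.0057, -1.3460, -0.2620)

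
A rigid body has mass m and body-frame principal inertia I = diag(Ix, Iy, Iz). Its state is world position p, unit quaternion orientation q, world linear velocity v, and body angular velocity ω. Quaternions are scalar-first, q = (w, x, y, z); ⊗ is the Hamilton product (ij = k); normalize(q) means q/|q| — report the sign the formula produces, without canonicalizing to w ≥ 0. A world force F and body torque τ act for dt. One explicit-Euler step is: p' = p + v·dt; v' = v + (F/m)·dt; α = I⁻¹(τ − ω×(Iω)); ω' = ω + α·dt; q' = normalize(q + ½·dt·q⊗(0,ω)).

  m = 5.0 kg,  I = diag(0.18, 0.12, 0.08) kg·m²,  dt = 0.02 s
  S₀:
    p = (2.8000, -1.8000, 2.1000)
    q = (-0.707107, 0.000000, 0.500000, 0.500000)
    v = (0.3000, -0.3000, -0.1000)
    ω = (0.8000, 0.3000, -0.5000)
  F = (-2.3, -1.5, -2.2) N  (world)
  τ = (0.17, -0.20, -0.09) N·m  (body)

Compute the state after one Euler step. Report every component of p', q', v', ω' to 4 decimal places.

new position p' = (2.8060, -1.8060, 2.0980)
new velocity v' = (0.2908, -0.3060, -0.1088)
ω×(Iω) gyroscopic = (0.0060, -0.0400, -0.0144)
(τ − ω×Iω)/I = (0.9111, -1.3333, -0.9450)
ω + α·dt = (0.8182, 0.2733, -0.5189)
2q̇ = q⊗(0,ω) = (0.1000000, -0.9656856, 0.1878679, -0.0464465)
q + ½dt·q⊗(0,ω), renormalized = (-0.7061, -0.0097, 0.5019, 0.4995)

p' = (2.8060, -1.8060, 2.0980)
q' = (-0.7061, -0.0097, 0.5019, 0.4995)
v' = (0.2908, -0.3060, -0.1088)
ω' = (0.8182, 0.2733, -0.5189)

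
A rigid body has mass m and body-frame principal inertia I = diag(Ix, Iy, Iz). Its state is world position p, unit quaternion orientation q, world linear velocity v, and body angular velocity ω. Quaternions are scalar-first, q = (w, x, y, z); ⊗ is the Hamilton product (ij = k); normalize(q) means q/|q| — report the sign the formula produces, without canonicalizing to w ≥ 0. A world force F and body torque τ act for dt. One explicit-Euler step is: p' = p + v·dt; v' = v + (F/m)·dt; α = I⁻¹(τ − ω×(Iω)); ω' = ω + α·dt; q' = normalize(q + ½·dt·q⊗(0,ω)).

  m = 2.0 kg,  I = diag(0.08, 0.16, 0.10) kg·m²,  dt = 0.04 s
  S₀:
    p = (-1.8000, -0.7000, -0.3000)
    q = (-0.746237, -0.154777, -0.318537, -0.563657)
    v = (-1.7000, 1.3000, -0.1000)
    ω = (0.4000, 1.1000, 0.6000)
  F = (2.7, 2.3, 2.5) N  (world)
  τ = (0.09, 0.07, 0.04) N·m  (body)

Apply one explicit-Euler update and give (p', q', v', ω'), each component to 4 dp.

a = (1.3500, 1.1500, 1.2500)
p' = p + v·dt = (-1.8680, -0.6480, -0.3040)
v' = v + a·dt = (-1.6460, 1.3460, -0.0500)
precession coupling ω×(Iω) = (-0.0396, -0.0048, 0.0352)
angular accel α = (1.6200, 0.4675, 0.0480)
ω' = ω + α·dt = (0.4648, 1.1187, 0.6019)
Hamilton product q⊗(0,ω) = (0.7504957, 0.1304057, -0.9534573, -0.4905821)
updated quaternion q' = (-0.7310, -0.1521, -0.3375, -0.5733)

p' = (-1.8680, -0.6480, -0.3040)
q' = (-0.7310, -0.1521, -0.3375, -0.5733)
v' = (-1.6460, 1.3460, -0.0500)
ω' = (0.4648, 1.1187, 0.6019)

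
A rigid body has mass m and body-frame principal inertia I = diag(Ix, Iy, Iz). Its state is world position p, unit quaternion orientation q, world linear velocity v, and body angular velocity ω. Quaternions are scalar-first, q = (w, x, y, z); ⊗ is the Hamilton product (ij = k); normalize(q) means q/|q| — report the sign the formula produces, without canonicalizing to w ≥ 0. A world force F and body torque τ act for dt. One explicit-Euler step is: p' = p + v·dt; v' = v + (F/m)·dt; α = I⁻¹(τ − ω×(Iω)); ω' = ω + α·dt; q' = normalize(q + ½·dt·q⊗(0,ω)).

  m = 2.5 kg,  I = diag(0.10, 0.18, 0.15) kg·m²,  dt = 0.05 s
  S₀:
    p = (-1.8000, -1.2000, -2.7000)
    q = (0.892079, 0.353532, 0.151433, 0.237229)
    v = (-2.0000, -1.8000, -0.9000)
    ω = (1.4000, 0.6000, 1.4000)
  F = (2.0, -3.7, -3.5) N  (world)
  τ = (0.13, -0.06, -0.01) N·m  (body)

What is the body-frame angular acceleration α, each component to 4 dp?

α = (1.5520, 0.2111, -0.5147)

ω×(Iω) gyroscopic = (-0.0252, -0.0980, 0.0672)
(τ − ω×Iω)/I = (1.5520, 0.2111, -0.5147)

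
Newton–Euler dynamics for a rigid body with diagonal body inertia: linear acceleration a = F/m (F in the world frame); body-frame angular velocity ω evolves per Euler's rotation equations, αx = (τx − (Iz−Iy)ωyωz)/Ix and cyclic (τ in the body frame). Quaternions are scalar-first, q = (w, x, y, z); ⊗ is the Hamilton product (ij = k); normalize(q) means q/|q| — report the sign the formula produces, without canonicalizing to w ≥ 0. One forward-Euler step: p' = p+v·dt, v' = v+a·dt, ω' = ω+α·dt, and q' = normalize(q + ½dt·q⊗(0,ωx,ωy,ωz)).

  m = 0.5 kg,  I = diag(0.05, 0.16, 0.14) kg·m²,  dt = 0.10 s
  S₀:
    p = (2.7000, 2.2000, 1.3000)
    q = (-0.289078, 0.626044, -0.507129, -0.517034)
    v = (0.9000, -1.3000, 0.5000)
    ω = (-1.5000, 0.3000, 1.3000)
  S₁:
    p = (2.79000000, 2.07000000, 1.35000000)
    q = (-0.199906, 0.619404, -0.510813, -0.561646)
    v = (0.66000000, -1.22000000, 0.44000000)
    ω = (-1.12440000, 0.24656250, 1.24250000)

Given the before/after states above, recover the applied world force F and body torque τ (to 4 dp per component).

F = (-1.2000, 0.4000, -0.3000)
τ = (0.1800, 0.0900, -0.1300)

rate change Δω = (0.37560000, -0.05343750, -0.05750000)
gyro term ω₀×Iω₀ = (-0.0078, 0.1755, -0.0495)
τ = I·(Δω/dt) + ω₀×(Iω₀) = (0.1800, 0.0900, -0.1300)
velocity change Δv = (-0.24000000, 0.08000000, -0.06000000)
m·(v₁−v₀)/dt = (-1.2000, 0.4000, -0.3000)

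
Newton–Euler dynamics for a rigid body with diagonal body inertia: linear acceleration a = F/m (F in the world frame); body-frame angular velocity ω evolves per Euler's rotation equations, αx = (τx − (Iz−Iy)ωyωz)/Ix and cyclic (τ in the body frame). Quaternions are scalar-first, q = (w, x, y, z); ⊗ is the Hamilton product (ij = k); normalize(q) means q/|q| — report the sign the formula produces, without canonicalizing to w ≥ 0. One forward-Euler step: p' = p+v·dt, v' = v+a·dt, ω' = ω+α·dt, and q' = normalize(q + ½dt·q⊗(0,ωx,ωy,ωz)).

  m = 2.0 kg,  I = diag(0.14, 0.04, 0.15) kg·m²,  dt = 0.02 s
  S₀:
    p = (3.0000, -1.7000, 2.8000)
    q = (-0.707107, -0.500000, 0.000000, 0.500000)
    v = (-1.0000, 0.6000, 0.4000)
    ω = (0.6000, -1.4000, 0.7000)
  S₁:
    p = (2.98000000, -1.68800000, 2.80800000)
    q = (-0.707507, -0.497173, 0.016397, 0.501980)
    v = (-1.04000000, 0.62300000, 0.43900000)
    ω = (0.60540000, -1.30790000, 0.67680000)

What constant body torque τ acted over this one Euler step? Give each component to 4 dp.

τ = (-0.0700, 0.1800, -0.0900)

rate change Δω = (0.00540000, 0.09210000, -0.02320000)
I·α + gyro = (-0.0700, 0.1800, -0.0900)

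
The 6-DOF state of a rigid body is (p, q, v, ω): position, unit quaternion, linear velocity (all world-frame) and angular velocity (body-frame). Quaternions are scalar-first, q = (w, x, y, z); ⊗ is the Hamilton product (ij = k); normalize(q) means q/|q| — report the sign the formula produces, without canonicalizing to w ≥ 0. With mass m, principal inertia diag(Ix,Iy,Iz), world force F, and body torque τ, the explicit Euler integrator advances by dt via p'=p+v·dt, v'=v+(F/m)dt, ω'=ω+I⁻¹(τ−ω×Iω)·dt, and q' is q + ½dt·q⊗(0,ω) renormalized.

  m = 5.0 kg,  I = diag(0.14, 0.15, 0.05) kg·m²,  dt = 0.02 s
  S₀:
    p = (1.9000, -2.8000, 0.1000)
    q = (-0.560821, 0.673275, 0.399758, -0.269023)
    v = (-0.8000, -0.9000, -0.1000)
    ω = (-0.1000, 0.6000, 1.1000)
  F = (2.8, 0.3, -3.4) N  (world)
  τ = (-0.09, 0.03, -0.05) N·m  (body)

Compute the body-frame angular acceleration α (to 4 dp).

ω×(Iω) gyroscopic = (-0.0660, -0.0099, -0.0006)
α = I⁻¹(τ − ω×Iω) = (-0.1714, 0.2660, -0.9880)

α = (-0.1714, 0.2660, -0.9880)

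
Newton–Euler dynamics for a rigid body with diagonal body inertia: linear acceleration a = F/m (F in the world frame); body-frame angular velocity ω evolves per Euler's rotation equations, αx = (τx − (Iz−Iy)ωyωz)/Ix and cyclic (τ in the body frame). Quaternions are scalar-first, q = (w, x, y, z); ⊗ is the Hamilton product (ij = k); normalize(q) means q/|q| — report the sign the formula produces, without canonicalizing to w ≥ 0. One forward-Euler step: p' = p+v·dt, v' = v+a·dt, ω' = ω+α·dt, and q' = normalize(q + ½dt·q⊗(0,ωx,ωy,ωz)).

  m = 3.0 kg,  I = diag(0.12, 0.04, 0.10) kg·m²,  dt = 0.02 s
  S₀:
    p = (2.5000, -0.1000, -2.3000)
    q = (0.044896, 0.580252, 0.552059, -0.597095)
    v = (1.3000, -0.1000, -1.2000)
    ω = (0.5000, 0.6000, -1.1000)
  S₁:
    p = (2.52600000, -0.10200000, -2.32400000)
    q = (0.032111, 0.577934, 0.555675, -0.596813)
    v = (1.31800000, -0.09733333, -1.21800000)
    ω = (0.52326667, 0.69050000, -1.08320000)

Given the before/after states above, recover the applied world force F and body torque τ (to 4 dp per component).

F = (2.7000, 0.4000, -2.7000)
τ = (0.1000, 0.1700, 0.0600)

rate change Δω = (0.02326667, 0.09050000, 0.01680000)
precession coupling = (-0.0396, -0.0110, -0.0240)
I·α + gyro = (0.1000, 0.1700, 0.0600)
velocity change Δv = (0.01800000, 0.00266667, -0.01800000)
applied force F = (2.7000, 0.4000, -2.7000)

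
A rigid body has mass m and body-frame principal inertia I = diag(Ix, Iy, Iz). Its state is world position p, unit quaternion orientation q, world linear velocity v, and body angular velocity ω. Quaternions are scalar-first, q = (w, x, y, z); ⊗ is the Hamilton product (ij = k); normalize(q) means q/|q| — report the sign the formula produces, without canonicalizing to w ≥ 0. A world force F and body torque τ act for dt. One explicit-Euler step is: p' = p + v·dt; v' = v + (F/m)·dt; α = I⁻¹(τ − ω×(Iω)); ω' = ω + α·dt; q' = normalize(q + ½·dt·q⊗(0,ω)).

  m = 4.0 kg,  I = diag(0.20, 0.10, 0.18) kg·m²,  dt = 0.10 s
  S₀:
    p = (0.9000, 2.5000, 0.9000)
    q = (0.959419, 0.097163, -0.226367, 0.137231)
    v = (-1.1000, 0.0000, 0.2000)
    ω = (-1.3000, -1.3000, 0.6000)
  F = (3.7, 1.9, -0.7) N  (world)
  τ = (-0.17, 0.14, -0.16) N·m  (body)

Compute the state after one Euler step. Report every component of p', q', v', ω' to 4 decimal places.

p' = (0.7900, 2.5000, 0.9200)
q' = (0.9425, 0.0368, -0.2992, 0.1443)
v' = (-1.0075, 0.0475, 0.1825)
ω' = (-1.3538, -1.1444, 0.6050)

gyro term ω×Iω = (-0.0624, -0.0156, -0.1690)
angular accel α = (-0.5380, 1.5560, 0.0500)
new body rate ω' = (-1.3538, -1.1444, 0.6050)
2q̇ = q⊗(0,ω) = (-0.2503038, -1.2046646, -1.4839428, 0.1550624)
q + ½dt·q⊗(0,ω), renormalized = (0.9425, 0.0368, -0.2992, 0.1443)
a = F/m = (0.9250, 0.4750, -0.1750)
p + v·dt = (0.7900, 2.5000, 0.9200)
new velocity v' = (-1.0075, 0.0475, 0.1825)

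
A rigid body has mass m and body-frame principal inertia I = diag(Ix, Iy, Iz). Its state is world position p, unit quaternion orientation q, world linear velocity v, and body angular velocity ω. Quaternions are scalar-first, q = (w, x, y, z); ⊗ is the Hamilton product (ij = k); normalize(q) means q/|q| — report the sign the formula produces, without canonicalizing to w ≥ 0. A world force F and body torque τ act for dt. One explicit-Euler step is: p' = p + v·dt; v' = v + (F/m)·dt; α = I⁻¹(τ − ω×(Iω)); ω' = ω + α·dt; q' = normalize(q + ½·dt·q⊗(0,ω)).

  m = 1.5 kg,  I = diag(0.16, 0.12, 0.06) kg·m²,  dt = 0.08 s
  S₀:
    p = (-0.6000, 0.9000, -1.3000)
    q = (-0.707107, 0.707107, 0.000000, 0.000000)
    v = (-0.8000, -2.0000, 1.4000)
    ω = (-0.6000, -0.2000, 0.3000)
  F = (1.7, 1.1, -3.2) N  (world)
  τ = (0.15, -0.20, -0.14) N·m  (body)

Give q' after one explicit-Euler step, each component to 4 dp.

Hamilton product q⊗(0,ω) = (0.4242642, 0.4242642, -0.0707107, -0.3535535)
q' = normalize(q + ½dt·q⊗(0,ω)) = (-0.6899, 0.7238, -0.0028, -0.0141)

q' = (-0.6899, 0.7238, -0.0028, -0.0141)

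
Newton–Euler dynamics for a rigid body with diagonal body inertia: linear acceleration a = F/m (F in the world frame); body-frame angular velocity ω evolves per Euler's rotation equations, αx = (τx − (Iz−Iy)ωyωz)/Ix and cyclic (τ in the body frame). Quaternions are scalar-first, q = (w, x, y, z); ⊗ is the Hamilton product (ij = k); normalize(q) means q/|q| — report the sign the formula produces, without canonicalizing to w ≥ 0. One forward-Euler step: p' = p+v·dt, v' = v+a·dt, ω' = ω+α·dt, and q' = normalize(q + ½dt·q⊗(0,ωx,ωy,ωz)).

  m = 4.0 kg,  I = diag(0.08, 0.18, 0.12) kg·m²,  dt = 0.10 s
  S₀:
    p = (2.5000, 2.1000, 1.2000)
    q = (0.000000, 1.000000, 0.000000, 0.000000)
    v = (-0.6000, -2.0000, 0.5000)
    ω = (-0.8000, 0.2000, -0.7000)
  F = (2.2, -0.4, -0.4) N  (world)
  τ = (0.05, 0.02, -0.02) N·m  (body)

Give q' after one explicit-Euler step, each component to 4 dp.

Hamilton product q⊗(0,ω) = (0.8000000, 0.0000000, 0.7000000, 0.2000000)
q + ½dt·q⊗(0,ω), renormalized = (0.0399, 0.9985, 0.0349, 0.0100)

q' = (0.0399, 0.9985, 0.0349, 0.0100)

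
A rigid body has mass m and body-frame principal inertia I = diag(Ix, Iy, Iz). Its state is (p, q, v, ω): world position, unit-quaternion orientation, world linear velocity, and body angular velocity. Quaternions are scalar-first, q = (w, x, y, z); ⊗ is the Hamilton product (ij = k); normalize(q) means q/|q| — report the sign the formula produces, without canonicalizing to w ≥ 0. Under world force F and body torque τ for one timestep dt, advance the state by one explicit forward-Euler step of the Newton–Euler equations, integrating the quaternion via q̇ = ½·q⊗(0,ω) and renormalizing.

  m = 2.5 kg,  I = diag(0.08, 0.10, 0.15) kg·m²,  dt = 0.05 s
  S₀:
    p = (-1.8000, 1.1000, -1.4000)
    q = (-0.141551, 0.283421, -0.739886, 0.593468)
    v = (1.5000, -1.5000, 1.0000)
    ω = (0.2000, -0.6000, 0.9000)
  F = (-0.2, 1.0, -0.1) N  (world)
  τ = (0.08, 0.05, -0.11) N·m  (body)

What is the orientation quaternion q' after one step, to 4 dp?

q' = (-0.1674, 0.2749, -0.7409, 0.5895)

q⊗(0,ω) = (-1.0347370, -0.3381268, -0.0514547, -0.1494713)
q' = normalize(q + ½dt·q⊗(0,ω)) = (-0.1674, 0.2749, -0.7409, 0.5895)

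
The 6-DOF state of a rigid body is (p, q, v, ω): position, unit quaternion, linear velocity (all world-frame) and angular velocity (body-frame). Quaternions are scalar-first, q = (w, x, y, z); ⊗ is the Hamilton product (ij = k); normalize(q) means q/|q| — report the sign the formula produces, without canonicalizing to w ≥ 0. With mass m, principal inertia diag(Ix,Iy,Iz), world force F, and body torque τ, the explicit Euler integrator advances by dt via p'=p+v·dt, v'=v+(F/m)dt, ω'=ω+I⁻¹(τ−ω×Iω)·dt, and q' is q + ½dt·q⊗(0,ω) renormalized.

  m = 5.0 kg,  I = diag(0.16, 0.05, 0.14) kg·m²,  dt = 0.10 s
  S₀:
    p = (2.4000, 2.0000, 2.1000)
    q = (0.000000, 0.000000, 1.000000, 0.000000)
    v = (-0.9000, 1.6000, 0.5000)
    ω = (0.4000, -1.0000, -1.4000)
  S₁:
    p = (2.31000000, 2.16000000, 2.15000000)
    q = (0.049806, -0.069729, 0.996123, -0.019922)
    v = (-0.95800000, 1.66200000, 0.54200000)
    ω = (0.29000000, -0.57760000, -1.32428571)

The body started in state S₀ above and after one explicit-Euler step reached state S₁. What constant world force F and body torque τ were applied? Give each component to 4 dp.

F = (-2.9000, 3.1000, 2.1000)
τ = (-0.0500, 0.2000, 0.1500)

ω₁ − ω₀ = (-0.11000000, 0.42240000, 0.07571429)
precession coupling = (0.1260, -0.0112, 0.0440)
applied torque τ = (-0.0500, 0.2000, 0.1500)
v₁ − v₀ = (-0.05800000, 0.06200000, 0.04200000)
m·(v₁−v₀)/dt = (-2.9000, 3.1000, 2.1000)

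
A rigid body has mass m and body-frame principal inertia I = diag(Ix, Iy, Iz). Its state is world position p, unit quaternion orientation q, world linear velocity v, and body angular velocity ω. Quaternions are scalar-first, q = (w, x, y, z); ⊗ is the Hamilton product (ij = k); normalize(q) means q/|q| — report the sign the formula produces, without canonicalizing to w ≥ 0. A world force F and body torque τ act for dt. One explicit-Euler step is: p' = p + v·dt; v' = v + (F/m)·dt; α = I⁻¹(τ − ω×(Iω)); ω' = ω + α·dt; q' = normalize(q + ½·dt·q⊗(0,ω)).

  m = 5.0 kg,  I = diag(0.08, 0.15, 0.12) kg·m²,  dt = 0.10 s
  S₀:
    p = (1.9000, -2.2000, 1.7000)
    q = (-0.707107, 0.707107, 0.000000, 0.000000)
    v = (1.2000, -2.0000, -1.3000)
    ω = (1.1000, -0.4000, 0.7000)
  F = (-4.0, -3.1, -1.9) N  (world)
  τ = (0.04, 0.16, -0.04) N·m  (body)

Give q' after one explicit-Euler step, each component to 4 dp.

q' = (-0.7443, 0.6667, -0.0106, -0.0388)

Hamilton product q⊗(0,ω) = (-0.7778177, -0.7778177, -0.2121321, -0.7778177)
q' = normalize(q + ½dt·q⊗(0,ω)) = (-0.7443, 0.6667, -0.0106, -0.0388)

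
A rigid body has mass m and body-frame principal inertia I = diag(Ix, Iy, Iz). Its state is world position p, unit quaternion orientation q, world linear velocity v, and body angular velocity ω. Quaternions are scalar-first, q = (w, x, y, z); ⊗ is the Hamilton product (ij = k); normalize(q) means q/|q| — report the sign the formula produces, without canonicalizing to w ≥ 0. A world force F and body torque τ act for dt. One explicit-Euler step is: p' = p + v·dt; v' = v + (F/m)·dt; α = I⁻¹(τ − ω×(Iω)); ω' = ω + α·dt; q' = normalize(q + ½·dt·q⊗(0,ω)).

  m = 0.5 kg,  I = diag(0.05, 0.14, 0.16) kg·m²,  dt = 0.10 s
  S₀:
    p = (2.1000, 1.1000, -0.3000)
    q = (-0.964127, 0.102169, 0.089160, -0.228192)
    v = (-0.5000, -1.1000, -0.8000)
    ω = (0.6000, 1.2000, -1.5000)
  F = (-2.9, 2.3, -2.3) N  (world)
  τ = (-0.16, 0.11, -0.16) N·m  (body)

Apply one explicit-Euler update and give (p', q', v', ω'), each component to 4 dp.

p' = (2.0500, 0.9900, -0.3800)
q' = (-0.9847, 0.0798, 0.0320, -0.1517)
v' = (-1.0800, -0.6400, -1.2600)
ω' = (0.3520, 1.2079, -1.6405)

gyro term ω×Iω = (-0.0360, 0.0990, 0.0648)
α = I⁻¹(τ − ω×Iω) = (-2.4800, 0.0786, -1.4050)
ω + α·dt = (0.3520, 1.2079, -1.6405)
2q̇ = q⊗(0,ω) = (-0.5105814, -0.4383858, -1.1406141, 1.5152973)
updated quaternion q' = (-0.9847, 0.0798, 0.0320, -0.1517)
linear accel F/m = (-5.8000, 4.6000, -4.6000)
new position p' = (2.0500, 0.9900, -0.3800)
v' = v + a·dt = (-1.0800, -0.6400, -1.2600)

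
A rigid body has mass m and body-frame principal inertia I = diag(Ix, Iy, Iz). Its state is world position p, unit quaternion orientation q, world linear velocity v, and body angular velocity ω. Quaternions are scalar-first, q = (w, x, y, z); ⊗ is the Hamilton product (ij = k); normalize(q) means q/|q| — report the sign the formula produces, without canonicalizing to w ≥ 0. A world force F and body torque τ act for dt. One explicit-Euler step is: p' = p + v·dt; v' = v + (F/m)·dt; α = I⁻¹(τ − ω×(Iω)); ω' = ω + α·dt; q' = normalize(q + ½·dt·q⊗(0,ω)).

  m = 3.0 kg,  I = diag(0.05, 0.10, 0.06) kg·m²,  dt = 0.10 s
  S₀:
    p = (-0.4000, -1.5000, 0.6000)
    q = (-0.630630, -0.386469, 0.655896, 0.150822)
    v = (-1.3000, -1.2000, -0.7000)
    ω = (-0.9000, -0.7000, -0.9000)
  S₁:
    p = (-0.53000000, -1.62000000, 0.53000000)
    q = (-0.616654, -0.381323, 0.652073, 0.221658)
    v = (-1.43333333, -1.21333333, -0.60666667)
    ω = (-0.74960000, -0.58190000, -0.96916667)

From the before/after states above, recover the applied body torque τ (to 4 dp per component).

τ = (0.0500, 0.1100, -0.0100)

rate change Δω = (0.15040000, 0.11810000, -0.06916667)
τ = I·(Δω/dt) + ω₀×(Iω₀) = (0.0500, 0.1100, -0.0100)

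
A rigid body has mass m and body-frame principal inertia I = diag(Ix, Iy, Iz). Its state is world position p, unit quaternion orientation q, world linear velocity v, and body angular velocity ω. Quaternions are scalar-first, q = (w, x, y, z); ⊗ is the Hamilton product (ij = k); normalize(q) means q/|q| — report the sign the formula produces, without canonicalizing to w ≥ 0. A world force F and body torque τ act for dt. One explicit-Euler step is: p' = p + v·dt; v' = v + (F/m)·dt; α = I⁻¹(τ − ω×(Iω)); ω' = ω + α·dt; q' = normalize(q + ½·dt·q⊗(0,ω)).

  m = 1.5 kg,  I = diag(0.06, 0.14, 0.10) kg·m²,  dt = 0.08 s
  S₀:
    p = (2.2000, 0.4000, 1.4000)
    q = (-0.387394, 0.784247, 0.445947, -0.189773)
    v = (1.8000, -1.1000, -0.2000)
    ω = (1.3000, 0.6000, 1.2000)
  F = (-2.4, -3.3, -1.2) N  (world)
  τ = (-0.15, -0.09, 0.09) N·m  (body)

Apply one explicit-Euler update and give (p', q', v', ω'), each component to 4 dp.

p' = (2.3440, 0.3120, 1.3840)
q' = (-0.4286, 0.7879, 0.3881, -0.2121)
v' = (1.6720, -1.2760, -0.2640)
ω' = (1.1384, 0.5842, 1.2221)

a = (-1.6000, -2.2000, -0.8000)
new position p' = (2.3440, 0.3120, 1.3840)
new velocity v' = (1.6720, -1.2760, -0.2640)
gyro term ω×Iω = (-0.0288, -0.0624, 0.0624)
α = I⁻¹(τ − ω×Iω) = (-2.0200, -0.1971, 0.2760)
ω' = ω + α·dt = (1.1384, 0.5842, 1.2221)
Hamilton product q⊗(0,ω) = (-1.0593617, 0.1453880, -1.4202377, -0.5740557)
q + ½dt·q⊗(0,ω), renormalized = (-0.4286, 0.7879, 0.3881, -0.2121)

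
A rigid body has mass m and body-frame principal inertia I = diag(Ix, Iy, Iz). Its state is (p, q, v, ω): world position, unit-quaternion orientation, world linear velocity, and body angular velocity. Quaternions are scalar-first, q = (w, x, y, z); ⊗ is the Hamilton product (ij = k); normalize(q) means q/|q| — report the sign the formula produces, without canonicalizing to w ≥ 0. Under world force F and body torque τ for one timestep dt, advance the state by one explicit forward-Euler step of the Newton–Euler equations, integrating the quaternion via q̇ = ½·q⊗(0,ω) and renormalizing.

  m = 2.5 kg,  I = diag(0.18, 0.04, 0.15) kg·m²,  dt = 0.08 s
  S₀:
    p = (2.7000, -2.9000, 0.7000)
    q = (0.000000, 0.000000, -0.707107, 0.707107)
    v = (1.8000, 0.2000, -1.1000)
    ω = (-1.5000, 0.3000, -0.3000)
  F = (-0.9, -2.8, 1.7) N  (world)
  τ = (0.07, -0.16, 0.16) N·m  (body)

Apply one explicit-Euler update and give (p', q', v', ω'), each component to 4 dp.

new position p' = (2.8440, -2.8840, 0.6120)
v' = v + a·dt = (1.7712, 0.1104, -1.0456)
gyro term ω×Iω = (-0.0099, 0.0135, 0.0630)
α = I⁻¹(τ − ω×Iω) = (0.4439, -4.3375, 0.6467)
ω' = ω + α·dt = (-1.4645, -0.0470, -0.2483)
Hamilton product q⊗(0,ω) = (0.4242642, 0.0000000, -1.0606605, -1.0606605)
q + ½dt·q⊗(0,ω), renormalized = (0.0169, 0.0000, -0.7481, 0.6634)

p' = (2.8440, -2.8840, 0.6120)
q' = (0.0169, 0.0000, -0.7481, 0.6634)
v' = (1.7712, 0.1104, -1.0456)
ω' = (-1.4645, -0.0470, -0.2483)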